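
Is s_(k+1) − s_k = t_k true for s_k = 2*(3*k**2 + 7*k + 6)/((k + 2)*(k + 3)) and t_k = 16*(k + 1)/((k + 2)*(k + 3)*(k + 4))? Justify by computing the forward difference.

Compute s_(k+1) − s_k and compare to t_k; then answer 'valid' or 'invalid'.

Valid — Δs_k = t_k.

s_(k+1) = 2*(7*k + 3*(k + 1)**2 + 13)/((k + 3)*(k + 4))
s_(k+1) − s_k = 16*(k + 1)/(k**3 + 9*k**2 + 26*k + 24)
(s_(k+1) − s_k) − t_k = 0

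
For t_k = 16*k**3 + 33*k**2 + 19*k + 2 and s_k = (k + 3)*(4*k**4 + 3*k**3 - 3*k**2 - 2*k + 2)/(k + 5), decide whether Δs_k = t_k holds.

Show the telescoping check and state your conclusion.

s_(k+1) = (4*k**5 + 35*k**4 + 106*k**3 + 137*k**2 + 72*k + 16)/(k + 6)
s_(k+1) − s_k = (16*k**5 + 185*k**4 + 642*k**3 + 827*k**2 + 394*k + 44)/(k**2 + 11*k + 30)
(s_(k+1) − s_k) − t_k = 2*(-12*k**4 - 110*k**3 - 187*k**2 - 99*k - 8)/(k**2 + 11*k + 30)

Invalid: residual 2*(-12*k**4 - 110*k**3 - 187*k**2 - 99*k - 8)/(k**2 + 11*k + 30) ≠ 0.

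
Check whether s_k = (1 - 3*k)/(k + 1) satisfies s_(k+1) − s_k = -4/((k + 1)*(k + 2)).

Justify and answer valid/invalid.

Valid — Δs_k = t_k.

s_(k+1) = (-3*k - 2)/(k + 2)
s_(k+1) − s_k = -4/(k**2 + 3*k + 2)
(s_(k+1) − s_k) − t_k = 0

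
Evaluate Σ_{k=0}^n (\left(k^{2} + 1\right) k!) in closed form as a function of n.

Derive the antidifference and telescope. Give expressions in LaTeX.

Ratio r(k) = (k + 1)*((k + 1)**2 + 1)/(k**2 + 1).
So A=k + 1 and B=1, with C=k**2 + 1.
Need (k + 1)·f(k+1) − (1)·f(k) = k**2 + 1.
d = 1 from the (1,0,2) case.
Match coefficients ⇒ f(k) = k - 1.
Certificate R = B(k−1)f/C = (k - 1)/(k**2 + 1) gives s_k = (k - 1)*factorial(k).
Check: Δs_k = (k**2 + 1)*factorial(k). ✓
Σ_(k=0)^n t_k = s_(n+1) − s_(0) = (n*factorial(n + 1)) − (-1), i.e. n*factorial(n + 1) + 1.

S(n) = n \left(n + 1\right)! + 1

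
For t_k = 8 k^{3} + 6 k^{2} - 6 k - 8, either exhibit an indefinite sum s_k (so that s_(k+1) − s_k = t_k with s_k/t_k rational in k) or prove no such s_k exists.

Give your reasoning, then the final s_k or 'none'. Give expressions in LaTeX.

The ratio is k*(4*k**2 + 15*k + 15)/(4*k**3 + 3*k**2 - 3*k - 4).
Normal form (A,B,C) = (1, 1, k**3 + 3*k**2/4 - 3*k/4 - 1).
Need (1)·f(k+1) − (1)·f(k) = k**3 + 3*k**2/4 - 3*k/4 - 1.
Bound: deg f ≤ 4.
Match coefficients ⇒ f(k) = k*(k**3 - k**2 - 2*k - 2)/4.
So s_k = (B(k−1)f/C)·t_k = (k*(k**3 - k**2 - 2*k - 2)/((k - 1)*(4*k**2 + 7*k + 4)))·t_k = 2*k*(k**3 - k**2 - 2*k - 2).
Δs = 8*k**3 + 6*k**2 - 6*k - 8, as required.

s_k = 2 k \left(k^{3} - k^{2} - 2 k - 2\right)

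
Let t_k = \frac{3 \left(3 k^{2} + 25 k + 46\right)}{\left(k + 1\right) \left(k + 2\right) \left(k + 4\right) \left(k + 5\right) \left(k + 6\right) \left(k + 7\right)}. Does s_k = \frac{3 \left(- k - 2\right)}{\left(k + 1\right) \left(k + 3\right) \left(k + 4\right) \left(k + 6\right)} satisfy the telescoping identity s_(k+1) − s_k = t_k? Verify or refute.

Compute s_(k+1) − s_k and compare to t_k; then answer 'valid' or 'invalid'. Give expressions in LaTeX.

Invalid: residual \frac{12 \left(- k^{2} - 8 k - 13\right)}{k^{7} + 28 k^{6} + 322 k^{5} + 1960 k^{4} + 6769 k^{3} + 13132 k^{2} + 13068 k + 5040} ≠ 0.

s_(k+1) = 3*(-k - 3)/((k + 2)*(k + 4)*(k + 5)*(k + 7))
s_(k+1) − s_k = 3*(3*k**3 + 30*k**2 + 89*k + 86)/(k**7 + 28*k**6 + 322*k**5 + 1960*k**4 + 6769*k**3 + 13132*k**2 + 13068*k + 5040)
(s_(k+1) − s_k) − t_k = 12*(-k**2 - 8*k - 13)/(k**7 + 28*k**6 + 322*k**5 + 1960*k**4 + 6769*k**3 + 13132*k**2 + 13068*k + 5040)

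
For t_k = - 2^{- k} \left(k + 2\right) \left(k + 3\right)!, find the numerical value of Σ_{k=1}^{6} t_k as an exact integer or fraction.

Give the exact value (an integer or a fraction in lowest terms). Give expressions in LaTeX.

Step 1: r(k) = (k + 3)*(k + 4)/(2*(k + 2)).
So A=k/2 + 2 and B=1, with C=k + 2.
Solve (k/2 + 2)·f(k+1) − (1)·f(k) = k + 2.
From deg A=1, deg B=0, deg C=1: d=0.
Solve for f: f(k) = 2 (degree 0 ≤ 0).
Certificate R = B(k−1)f/C = 2/(k + 2) gives s_k = -2**(1 - k)*factorial(k + 3).
s_(k+1) − s_k = -(k + 2)*factorial(k + 3)/2**k = t_k.
Telescoping: Σ = s_(7) − s_(1) = -56700 − (-24) = -56676.

Σ = -56676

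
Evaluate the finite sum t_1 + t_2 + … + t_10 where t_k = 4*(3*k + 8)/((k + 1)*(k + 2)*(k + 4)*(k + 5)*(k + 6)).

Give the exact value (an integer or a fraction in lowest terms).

r(k) = (k + 1)*(k + 4)*(3*k + 11)/((k + 3)*(k + 7)*(3*k + 8)) after simplifying.
Take A(k)=k + 1, B(k)=k + 7, C(k)=k**2 + 17*k/3 + 8.
Key eq: (k + 1)·f(k+1) = (k + 6)·f(k) + (k**2 + 17*k/3 + 8).
d = 5 from the (1,1,2) case.
Coefficient equations give f(k) = k*(k + 2)*(k + 3)*(k**2 + 10*k + 29)/60.
Get s_k = R·t_k = k*(k**2 + 10*k + 29)/(5*(k**3 + 10*k**2 + 29*k + 20)) with R(k) = B(k−1)f(k)/C(k) = k*(k + 2)*(k + 6)*(k**2 + 10*k + 29)/(20*(3*k + 8)).
Δs = 4*(3*k + 8)/(k**5 + 18*k**4 + 121*k**3 + 372*k**2 + 508*k + 240), as required.
Sum = s_(11) − s_(1); s_(11) = 143/720, s_(1) = 2/15 ⇒ 47/720.

Σ = 47/720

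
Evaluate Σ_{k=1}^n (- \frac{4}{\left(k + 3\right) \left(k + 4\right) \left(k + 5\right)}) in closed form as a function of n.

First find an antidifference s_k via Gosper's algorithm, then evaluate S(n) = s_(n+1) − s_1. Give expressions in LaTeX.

S(n) = \frac{n \left(- n - 9\right)}{10 \left(n^{2} + 9 n + 20\right)}

Ratio r(k) = (k + 3)/(k + 6).
A = k + 3, B = k + 6, C = 1.
Solve (k + 3)·f(k+1) − (k + 5)·f(k) = 1.
Degrees (1,1,0) ⇒ d ≤ 2.
Match coefficients ⇒ f(k) = k*(k + 7)/24.
Then R = B(k−1)f/C = k*(k + 5)*(k + 7)/24, so s_k = R(k)·t_k = k*(-k - 7)/(6*(k + 3)*(k + 4)).
Verify: -4/(k**3 + 12*k**2 + 47*k + 60) matches t_k.
Telescope: S(n) = s_(n+1) − s_(1) = (-n**2 - 9*n - 8)/(6*(n**2 + 9*n + 20)) − (-1/15) = n*(-n - 9)/(10*(n**2 + 9*n + 20)).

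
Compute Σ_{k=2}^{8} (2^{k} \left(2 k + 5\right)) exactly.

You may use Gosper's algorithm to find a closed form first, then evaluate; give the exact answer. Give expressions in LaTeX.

Σ = 9708

Compute t_(k+1)/t_k: get 2*(2*k + 7)/(2*k + 5).
Factor: A=2; B=1; C=k + 5/2.
Solve (2)·f(k+1) − (1)·f(k) = k + 5/2.
Bound: deg f ≤ 1.
A polynomial solution: f(k) = (2*k + 1)/2.
So s_k = (B(k−1)f/C)·t_k = ((2*k + 1)/(2*k + 5))·t_k = 2**k*(2*k + 1).
Verify: 2**k*(2*k + 5) matches t_k.
Σ_(k=2)^(8) t_k = s_(9) − s_(2) = 9728 − (20) = 9708.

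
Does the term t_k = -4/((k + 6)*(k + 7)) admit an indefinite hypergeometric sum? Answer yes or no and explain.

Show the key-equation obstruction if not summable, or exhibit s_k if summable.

Step 1: r(k) = (k + 6)/(k + 8).
So A=k + 6 and B=k + 8, with C=1.
Need (k + 6)·f(k+1) − (k + 7)·f(k) = 1.
deg f ≤ 1 (via 1,1,0).
Coefficient equations give f(k) = k/6.
Certificate R = B(k−1)f/C = k*(k + 7)/6 gives s_k = -2*k/(3*k + 18).
Δs = -4/(k**2 + 13*k + 42), as required.

Yes. s_k = -2*k/(3*k + 18).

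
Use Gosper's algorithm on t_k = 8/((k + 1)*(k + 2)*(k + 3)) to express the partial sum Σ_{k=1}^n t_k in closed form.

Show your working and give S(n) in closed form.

r(k) = (k + 1)/(k + 4) after simplifying.
A = k + 1, B = k + 4, C = 1.
Key eq: (k + 1)·f(k+1) = (k + 3)·f(k) + (1).
d = 2 from the (1,1,0) case.
Coefficient equations give f(k) = k*(k + 3)/4.
Then R = B(k−1)f/C = k*(k + 3)**2/4, so s_k = R(k)·t_k = 2*k*(k + 3)/((k + 1)*(k + 2)).
Verify: 8/(k**3 + 6*k**2 + 11*k + 6) matches t_k.
Evaluate: s_(n+1) = 2*(n**2 + 5*n + 4)/(n**2 + 5*n + 6); subtract s_(1) = 4/3 ⇒ S(n) = 2*n*(n + 5)/(3*(n**2 + 5*n + 6)).

S(n) = 2*n*(n + 5)/(3*(n**2 + 5*n + 6))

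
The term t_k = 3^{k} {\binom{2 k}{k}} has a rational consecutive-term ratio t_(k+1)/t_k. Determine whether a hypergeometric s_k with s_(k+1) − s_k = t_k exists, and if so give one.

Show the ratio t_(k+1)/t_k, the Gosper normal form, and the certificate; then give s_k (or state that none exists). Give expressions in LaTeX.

not Gosper-summable; s_k does not exist

t_(k+1)/t_k = 6*(2*k + 1)/(k + 1).
Normal form (A,B,C) = (12*k + 6, k + 1, 1).
Set up (12*k + 6)·f(k+1) − (k)·f(k) − (1) = 0.
Bound: deg f ≤ -1.
d = -1 < 0 ⇒ no nonzero polynomial f; not summable.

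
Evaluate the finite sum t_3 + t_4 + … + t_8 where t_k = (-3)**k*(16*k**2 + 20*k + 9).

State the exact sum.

Step 1: r(k) = 3*(-16*k**2 - 52*k - 45)/(16*k**2 + 20*k + 9).
Gosper form: A/B · C(k+1)/C(k) with A=-3, B=1, C=k**2 + 5*k/4 + 9/16.
Solve (-3)·f(k+1) − (1)·f(k) = k**2 + 5*k/4 + 9/16.
d = 2 from the (0,0,2) case.
Solve for f: f(k) = -k*(4*k - 1)/16 (degree 2 ≤ 2).
R(k) = B(k−1)·f(k)/C(k) = -k*(4*k - 1)/(16*k**2 + 20*k + 9); s_k = R·t_k = (-3)**k*k*(1 - 4*k).
s_(k+1) − s_k = (-3)**k*(16*k**2 + 20*k + 9) = t_k.
Evaluate s at k=9 and k=3: 6200145 and 891; difference 6199254.

Σ = 6199254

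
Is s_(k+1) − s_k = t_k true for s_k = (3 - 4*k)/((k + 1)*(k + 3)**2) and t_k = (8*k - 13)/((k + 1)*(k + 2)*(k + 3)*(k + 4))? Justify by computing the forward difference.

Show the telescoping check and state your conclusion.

s_(k+1) = (-4*k - 1)/((k + 2)*(k + 4)**2)
s_(k+1) − s_k = (8*k**3 + 31*k**2 - 19*k - 105)/(k**6 + 17*k**5 + 117*k**4 + 415*k**3 + 794*k**2 + 768*k + 288)
(s_(k+1) − s_k) − t_k = 3*(-4*k**2 - 8*k + 17)/(k**6 + 17*k**5 + 117*k**4 + 415*k**3 + 794*k**2 + 768*k + 288)

Invalid: residual 3*(-4*k**2 - 8*k + 17)/(k**6 + 17*k**5 + 117*k**4 + 415*k**3 + 794*k**2 + 768*k + 288) ≠ 0.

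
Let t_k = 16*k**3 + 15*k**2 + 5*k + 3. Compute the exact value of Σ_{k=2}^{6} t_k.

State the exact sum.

Σ = 8505

Compute t_(k+1)/t_k: get (16*k**3 + 63*k**2 + 83*k + 39)/(16*k**3 + 15*k**2 + 5*k + 3).
Factor: A=1; B=1; C=k**3 + 15*k**2/16 + 5*k/16 + 3/16.
Need (1)·f(k+1) − (1)·f(k) = k**3 + 15*k**2/16 + 5*k/16 + 3/16.
deg f ≤ 4 (via 0,0,3).
Solving with deg f ≤ 4: f(k) = k*(4*k**3 - 3*k**2 - k + 3)/16.
Certificate R = B(k−1)f/C = k*(4*k**3 - 3*k**2 - k + 3)/(16*k**3 + 15*k**2 + 5*k + 3) gives s_k = k*(4*k**3 - 3*k**2 - k + 3).
Verify: 16*k**3 + 15*k**2 + 5*k + 3 matches t_k.
Evaluate s at k=7 and k=2: 8547 and 42; difference 8505.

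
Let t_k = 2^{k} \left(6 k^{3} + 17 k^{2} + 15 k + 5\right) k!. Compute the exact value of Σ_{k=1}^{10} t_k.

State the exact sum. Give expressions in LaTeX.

Σ = 30329103974398

r(k) = 2*(6*k**4 + 41*k**3 + 102*k**2 + 110*k + 43)/(6*k**3 + 17*k**2 + 15*k + 5) after simplifying.
So A=2*k + 2 and B=1, with C=k**3 + 17*k**2/6 + 5*k/2 + 5/6.
Set up (2*k + 2)·f(k+1) − (1)·f(k) − (k**3 + 17*k**2/6 + 5*k/2 + 5/6) = 0.
Degrees (1,0,3) ⇒ d ≤ 2.
Coefficient equations give f(k) = (3*k**2 + k - 3)/6.
So s_k = (B(k−1)f/C)·t_k = ((3*k**2 + k - 3)/(6*k**3 + 17*k**2 + 15*k + 5))·t_k = 2**k*(3*k**2 + k - 3)*factorial(k).
Δs = 2**k*(6*k**3 + 17*k**2 + 15*k + 5)*factorial(k), as required.
Telescoping: Σ = s_(11) − s_(1) = 30329103974400 − (2) = 30329103974398.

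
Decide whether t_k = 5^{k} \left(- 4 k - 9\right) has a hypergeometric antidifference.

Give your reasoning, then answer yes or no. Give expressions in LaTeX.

Yes. s_k = 5^{k} \left(- k - 1\right).

Compute t_(k+1)/t_k: get 5*(4*k + 13)/(4*k + 9).
A = 5, B = 1, C = k + 9/4.
Need (5)·f(k+1) − (1)·f(k) = k + 9/4.
Bound: deg f ≤ 1.
Match coefficients ⇒ f(k) = (k + 1)/4.
Then R = B(k−1)f/C = (k + 1)/(4*k + 9), so s_k = R(k)·t_k = 5**k*(-k - 1).
s_(k+1) − s_k = 5**k*(-4*k - 9) = t_k.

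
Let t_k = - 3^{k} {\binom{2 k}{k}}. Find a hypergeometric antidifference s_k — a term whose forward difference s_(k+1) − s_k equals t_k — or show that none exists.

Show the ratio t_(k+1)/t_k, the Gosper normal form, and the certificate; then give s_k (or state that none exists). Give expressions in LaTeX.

t_(k+1)/t_k = 6*(2*k + 1)/(k + 1).
Normal form (A,B,C) = (12*k + 6, k + 1, 1).
Solve (12*k + 6)·f(k+1) − (k)·f(k) = 1.
Bound: deg f ≤ -1.
Bound -1 < 0, so the key equation has no polynomial solution.

none — t_k is not Gosper-summable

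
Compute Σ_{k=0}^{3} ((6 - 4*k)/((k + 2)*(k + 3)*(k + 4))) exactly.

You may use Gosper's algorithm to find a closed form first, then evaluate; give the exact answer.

Σ = 5/21

t_(k+1)/t_k = (k + 2)*(2*k - 1)/((k + 5)*(2*k - 3)).
Normal form (A,B,C) = (k + 2, k + 5, k - 3/2).
f must satisfy (k + 2)·f(k+1) − (k + 4)·f(k) = k - 3/2.
From deg A=1, deg B=1, deg C=1: d=2.
Solve for f: f(k) = k*(k - 19)/24 (degree 2 ≤ 2).
Certificate R = B(k−1)f/C = k*(k - 19)*(k + 4)/(12*(2*k - 3)) gives s_k = -k*(k - 19)/(6*(k + 2)*(k + 3)).
s_(k+1) − s_k = 2*(3 - 2*k)/(k**3 + 9*k**2 + 26*k + 24) = t_k.
Evaluate s at k=4 and k=0: 5/21 and 0; difference 5/21.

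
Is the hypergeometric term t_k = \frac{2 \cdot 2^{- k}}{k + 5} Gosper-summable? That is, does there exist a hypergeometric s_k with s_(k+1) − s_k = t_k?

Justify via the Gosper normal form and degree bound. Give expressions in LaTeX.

No. Not Gosper-summable.

r(k) = (k + 5)/(2*(k + 6)) after simplifying.
Factor: A=k/2 + 5/2; B=k + 6; C=1.
Need (k/2 + 5/2)·f(k+1) − (k + 5)·f(k) = 1.
Degrees (1,1,0) ⇒ d ≤ -1.
d = -1 < 0 ⇒ no nonzero polynomial f; not summable.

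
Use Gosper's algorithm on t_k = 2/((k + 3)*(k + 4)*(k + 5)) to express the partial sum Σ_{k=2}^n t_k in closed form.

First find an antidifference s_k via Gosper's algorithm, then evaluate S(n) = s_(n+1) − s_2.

S(n) = (n**2 + 9*n - 10)/(30*(n**2 + 9*n + 20))

Compute t_(k+1)/t_k: get (k + 3)/(k + 6).
Take A(k)=k + 3, B(k)=k + 6, C(k)=1.
Need (k + 3)·f(k+1) − (k + 5)·f(k) = 1.
From deg A=1, deg B=1, deg C=0: d=2.
Match coefficients ⇒ f(k) = k*(k + 7)/24.
Then R = B(k−1)f/C = k*(k + 5)*(k + 7)/24, so s_k = R(k)·t_k = k*(k + 7)/(12*(k + 3)*(k + 4)).
Δs = 2/(k**3 + 12*k**2 + 47*k + 60), as required.
s_(n+1) = (n**2 + 9*n + 8)/(12*(n**2 + 9*n + 20)) and s_(2) = 1/20, so S(n) = (n**2 + 9*n - 10)/(30*(n**2 + 9*n + 20)).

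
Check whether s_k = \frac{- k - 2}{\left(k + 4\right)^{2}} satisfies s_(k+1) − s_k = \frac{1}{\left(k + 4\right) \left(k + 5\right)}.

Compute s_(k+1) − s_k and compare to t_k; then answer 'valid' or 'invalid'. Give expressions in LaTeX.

Invalid: residual \frac{2 \left(- 2 k - 9\right)}{k^{4} + 18 k^{3} + 121 k^{2} + 360 k + 400} ≠ 0.

s_(k+1) = (-k - 3)/(k + 5)**2
s_(k+1) − s_k = (k**2 + 5*k + 2)/(k**4 + 18*k**3 + 121*k**2 + 360*k + 400)
(s_(k+1) − s_k) − t_k = 2*(-2*k - 9)/(k**4 + 18*k**3 + 121*k**2 + 360*k + 400)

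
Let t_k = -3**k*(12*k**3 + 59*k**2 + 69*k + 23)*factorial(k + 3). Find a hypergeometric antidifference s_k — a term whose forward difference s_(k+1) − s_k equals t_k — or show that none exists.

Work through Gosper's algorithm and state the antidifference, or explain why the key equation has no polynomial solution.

s_k = -3**k*(4*k**2 - 3*k + 1)*factorial(k + 3)

Ratio r(k) = 3*(12*k**4 + 143*k**3 + 603*k**2 + 1055*k + 652)/(12*k**3 + 59*k**2 + 69*k + 23).
A = 3*k + 12, B = 1, C = k**3 + 59*k**2/12 + 23*k/4 + 23/12.
Solve (3*k + 12)·f(k+1) − (1)·f(k) = k**3 + 59*k**2/12 + 23*k/4 + 23/12.
deg f ≤ 2 (via 1,0,3).
Solve for f: f(k) = (4*k**2 - 3*k + 1)/12 (degree 2 ≤ 2).
Get s_k = R·t_k = -3**k*(4*k**2 - 3*k + 1)*factorial(k + 3) with R(k) = B(k−1)f(k)/C(k) = (4*k**2 - 3*k + 1)/(12*k**3 + 59*k**2 + 69*k + 23).
Verify: -3**k*(12*k**3 + 59*k**2 + 69*k + 23)*factorial(k + 3) matches t_k.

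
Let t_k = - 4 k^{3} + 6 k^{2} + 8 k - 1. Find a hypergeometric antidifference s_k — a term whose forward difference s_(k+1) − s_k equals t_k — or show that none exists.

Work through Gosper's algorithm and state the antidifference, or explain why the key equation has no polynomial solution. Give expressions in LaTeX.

Compute t_(k+1)/t_k: get (4*k**3 + 6*k**2 - 8*k - 9)/(4*k**3 - 6*k**2 - 8*k + 1).
Gosper form: A/B · C(k+1)/C(k) with A=1, B=1, C=k**3 - 3*k**2/2 - 2*k + 1/4.
Need (1)·f(k+1) − (1)·f(k) = k**3 - 3*k**2/2 - 2*k + 1/4.
Degrees (0,0,3) ⇒ d ≤ 4.
Coefficient equations give f(k) = k*(k**3 - 4*k**2 + 4)/4.
R(k) = B(k−1)·f(k)/C(k) = k*(k**3 - 4*k**2 + 4)/(4*k**3 - 6*k**2 - 8*k + 1); s_k = R·t_k = k*(-k**3 + 4*k**2 - 4).
Check: Δs_k = -4*k**3 + 6*k**2 + 8*k - 1. ✓

s_k = k \left(- k^{3} + 4 k^{2} - 4\right)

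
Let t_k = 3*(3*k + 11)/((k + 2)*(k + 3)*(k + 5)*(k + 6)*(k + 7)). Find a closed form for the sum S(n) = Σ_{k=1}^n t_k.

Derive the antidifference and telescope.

Step 1: r(k) = (k + 2)*(k + 5)*(3*k + 14)/((k + 4)*(k + 8)*(3*k + 11)).
Normal form (A,B,C) = (k + 2, k + 8, k**2 + 23*k/3 + 44/3).
Need (k + 2)·f(k+1) − (k + 7)·f(k) = k**2 + 23*k/3 + 44/3.
deg f ≤ 5 (via 1,1,2).
A polynomial solution: f(k) = k*(k + 3)*(k + 4)*(k**2 + 13*k + 52)/180.
Certificate R = B(k−1)f/C = k*(k + 3)*(k + 7)*(k**2 + 13*k + 52)/(60*(3*k + 11)) gives s_k = k*(k**2 + 13*k + 52)/(20*(k**3 + 13*k**2 + 52*k + 60)).
Δs = 3*(3*k + 11)/(k**5 + 23*k**4 + 203*k**3 + 853*k**2 + 1692*k + 1260), as required.
Telescope: S(n) = s_(n+1) − s_(1) = (n**3 + 16*n**2 + 81*n + 66)/(20*(n**3 + 16*n**2 + 81*n + 126)) − (11/420) = n*(n**2 + 16*n + 81)/(42*(n**3 + 16*n**2 + 81*n + 126)).

S(n) = n*(n**2 + 16*n + 81)/(42*(n**3 + 16*n**2 + 81*n + 126))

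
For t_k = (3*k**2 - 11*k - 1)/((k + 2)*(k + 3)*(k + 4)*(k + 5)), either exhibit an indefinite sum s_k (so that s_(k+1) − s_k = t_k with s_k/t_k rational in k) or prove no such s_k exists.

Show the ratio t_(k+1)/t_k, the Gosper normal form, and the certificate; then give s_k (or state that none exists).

Ratio r(k) = (k + 2)*(11*k - 3*(k + 1)**2 + 12)/((k + 6)*(-3*k**2 + 11*k + 1)).
Take A(k)=k + 2, B(k)=k + 6, C(k)=k**2 - 11*k/3 - 1/3.
Solve (k + 2)·f(k+1) − (k + 5)·f(k) = k**2 - 11*k/3 - 1/3.
d = 3 from the (1,1,2) case.
Solving with deg f ≤ 3: f(k) = k*(k**2 - 15*k + 10)/24.
R(k) = B(k−1)·f(k)/C(k) = k*(k + 5)*(k**2 - 15*k + 10)/(8*(3*k**2 - 11*k - 1)); s_k = R·t_k = k*(k**2 - 15*k + 10)/(8*(k + 2)*(k + 3)*(k + 4)).
Δs = (3*k**2 - 11*k - 1)/(k**4 + 14*k**3 + 71*k**2 + 154*k + 120), as required.

s_k = k*(k**2 - 15*k + 10)/(8*(k + 2)*(k + 3)*(k + 4))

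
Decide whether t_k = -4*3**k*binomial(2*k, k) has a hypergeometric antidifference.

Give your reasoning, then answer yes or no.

No — negative degree bound, so no certificate f.

The ratio is 6*(2*k + 1)/(k + 1).
Gosper form: A/B · C(k+1)/C(k) with A=12*k + 6, B=k + 1, C=1.
Set up (12*k + 6)·f(k+1) − (k)·f(k) − (1) = 0.
Degrees (1,1,0) ⇒ d ≤ -1.
Bound -1 < 0, so the key equation has no polynomial solution.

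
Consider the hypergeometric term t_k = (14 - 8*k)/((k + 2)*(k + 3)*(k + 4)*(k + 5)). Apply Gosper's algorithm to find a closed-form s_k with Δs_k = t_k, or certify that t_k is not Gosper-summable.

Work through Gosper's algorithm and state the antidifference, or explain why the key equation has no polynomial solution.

The ratio is (k + 2)*(4*k - 3)/((k + 6)*(4*k - 7)).
So A=k + 2 and B=k + 6, with C=k - 7/4.
Need (k + 2)·f(k+1) − (k + 5)·f(k) = k - 7/4.
Degrees (1,1,1) ⇒ d ≤ 3.
A polynomial solution: f(k) = -k*(k**2 + 9*k + 74)/96.
Get s_k = R·t_k = k*(k**2 + 9*k + 74)/(12*(k + 2)*(k + 3)*(k + 4)) with R(k) = B(k−1)f(k)/C(k) = -k*(k + 5)*(k**2 + 9*k + 74)/(24*(4*k - 7)).
Δs = 2*(7 - 4*k)/(k**4 + 14*k**3 + 71*k**2 + 154*k + 120), as required.

s_k = k*(k**2 + 9*k + 74)/(12*(k + 2)*(k + 3)*(k + 4))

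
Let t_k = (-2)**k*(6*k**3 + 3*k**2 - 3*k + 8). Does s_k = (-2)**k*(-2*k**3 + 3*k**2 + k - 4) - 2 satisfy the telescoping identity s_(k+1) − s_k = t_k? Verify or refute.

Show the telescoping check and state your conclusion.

Valid — Δs_k = t_k.

s_(k+1) = -2*(-2)**k*(k - 2*(k + 1)**3 + 3*(k + 1)**2 - 3) - 2
s_(k+1) − s_k = (-2)**k*(6*k**3 + 3*k**2 - 3*k + 8)
(s_(k+1) − s_k) − t_k = 0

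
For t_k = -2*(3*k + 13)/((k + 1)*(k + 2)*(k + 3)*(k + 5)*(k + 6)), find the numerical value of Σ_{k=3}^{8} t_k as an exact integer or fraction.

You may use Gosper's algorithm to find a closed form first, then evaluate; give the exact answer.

The ratio is (k + 1)*(k + 5)*(3*k + 16)/((k + 4)*(k + 7)*(3*k + 13)).
Gosper form: A/B · C(k+1)/C(k) with A=k + 1, B=k + 7, C=k**2 + 25*k/3 + 52/3.
f must satisfy (k + 1)·f(k+1) − (k + 6)·f(k) = k**2 + 25*k/3 + 52/3.
From deg A=1, deg B=1, deg C=2: d=5.
Match coefficients ⇒ f(k) = k*(k + 3)*(k + 4)*(k**2 + 8*k + 17)/30.
Then R = B(k−1)f/C = k*(k + 3)*(k + 6)*(k**2 + 8*k + 17)/(10*(3*k + 13)), so s_k = R(k)·t_k = k*(-k**2 - 8*k - 17)/(5*(k**3 + 8*k**2 + 17*k + 10)).
Δs = 2*(-3*k - 13)/(k**5 + 17*k**4 + 107*k**3 + 307*k**2 + 396*k + 180), as required.
Telescoping: Σ = s_(9) − s_(3) = -153/770 − (-3/16) = -69/6160.

Σ = -69/6160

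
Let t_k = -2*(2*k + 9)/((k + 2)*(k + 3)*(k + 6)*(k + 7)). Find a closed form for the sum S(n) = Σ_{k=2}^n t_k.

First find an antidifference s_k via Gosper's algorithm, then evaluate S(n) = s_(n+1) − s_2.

S(n) = (-n**2 - 10*n + 11)/(16*(n**2 + 10*n + 21))

t_(k+1)/t_k = (k + 2)*(k + 6)*(2*k + 11)/((k + 4)*(k + 8)*(2*k + 9)).
A = k + 2, B = k + 8, C = k**3 + 27*k**2/2 + 121*k/2 + 90.
Set up (k + 2)·f(k+1) − (k + 7)·f(k) − (k**3 + 27*k**2/2 + 121*k/2 + 90) = 0.
Degrees (1,1,3) ⇒ d ≤ 5.
Coefficient equations give f(k) = k*(k + 3)*(k + 4)*(k + 5)*(k + 8)/24.
So s_k = (B(k−1)f/C)·t_k = (k*(k + 3)*(k + 7)*(k + 8)/(12*(2*k + 9)))·t_k = k*(-k - 8)/(6*(k**2 + 8*k + 12)).
s_(k+1) − s_k = 2*(-2*k - 9)/(k**4 + 18*k**3 + 113*k**2 + 288*k + 252) = t_k.
s_(n+1) = (-n**2 - 10*n - 9)/(6*(n**2 + 10*n + 21)) and s_(2) = -5/48, so S(n) = (-n**2 - 10*n + 11)/(16*(n**2 + 10*n + 21)).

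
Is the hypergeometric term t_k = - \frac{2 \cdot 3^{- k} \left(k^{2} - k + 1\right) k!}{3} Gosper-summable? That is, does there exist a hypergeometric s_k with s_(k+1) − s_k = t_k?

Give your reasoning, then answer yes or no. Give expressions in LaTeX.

Yes. s_k = - 2 \cdot 3^{- k} k k!.

t_(k+1)/t_k = -(k + 1)*(k - (k + 1)**2)/(3*k**2 - 3*k + 3).
A = k/3 + 1/3, B = 1, C = k**2 - k + 1.
Need (k/3 + 1/3)·f(k+1) − (1)·f(k) = k**2 - k + 1.
deg f ≤ 1 (via 1,0,2).
A polynomial solution: f(k) = 3*k.
So s_k = (B(k−1)f/C)·t_k = (3*k/(k**2 - k + 1))·t_k = -2*k*factorial(k)/3**k.
s_(k+1) − s_k = -2*(k**2 - k + 1)*factorial(k)/(3*3**k) = t_k.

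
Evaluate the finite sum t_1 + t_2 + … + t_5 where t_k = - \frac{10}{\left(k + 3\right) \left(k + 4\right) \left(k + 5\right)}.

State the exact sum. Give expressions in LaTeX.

Compute t_(k+1)/t_k: get (k + 3)/(k + 6).
Gosper form: A/B · C(k+1)/C(k) with A=k + 3, B=k + 6, C=1.
Key eq: (k + 3)·f(k+1) = (k + 5)·f(k) + (1).
Bound: deg f ≤ 2.
Solve for f: f(k) = k*(k + 7)/24 (degree 2 ≤ 2).
So s_k = (B(k−1)f/C)·t_k = (k*(k + 5)*(k + 7)/24)·t_k = 5*k*(-k - 7)/(12*(k + 3)*(k + 4)).
s_(k+1) − s_k = -10/(k**3 + 12*k**2 + 47*k + 60) = t_k.
Evaluate s at k=6 and k=1: -13/36 and -1/6; difference -7/36.

Σ = -7/36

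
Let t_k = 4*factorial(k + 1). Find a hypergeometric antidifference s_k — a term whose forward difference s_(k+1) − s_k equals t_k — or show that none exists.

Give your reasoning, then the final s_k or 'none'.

not Gosper-summable; s_k does not exist

Compute t_(k+1)/t_k: get k + 2.
Factor: A=k + 2; B=1; C=1.
f must satisfy (k + 2)·f(k+1) − (1)·f(k) = 1.
d = -1 from the (1,0,0) case.
deg f ≤ -1 is impossible — no certificate.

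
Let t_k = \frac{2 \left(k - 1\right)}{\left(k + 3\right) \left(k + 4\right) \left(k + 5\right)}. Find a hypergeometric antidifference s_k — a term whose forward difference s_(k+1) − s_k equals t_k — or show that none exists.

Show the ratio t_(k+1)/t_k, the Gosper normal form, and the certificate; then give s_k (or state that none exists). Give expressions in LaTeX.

The ratio is k*(k + 3)/((k - 1)*(k + 6)).
Normal form (A,B,C) = (k + 3, k + 6, k - 1).
Key eq: (k + 3)·f(k+1) = (k + 5)·f(k) + (k - 1).
deg f ≤ 2 (via 1,1,1).
Coefficient equations give f(k) = k*(k - 5)/12.
Certificate R = B(k−1)f/C = k*(k - 5)*(k + 5)/(12*(k - 1)) gives s_k = k*(k - 5)/(6*(k + 3)*(k + 4)).
Δs = 2*(k - 1)/(k**3 + 12*k**2 + 47*k + 60), as required.

s_k = \frac{k \left(k - 5\right)}{6 \left(k + 3\right) \left(k + 4\right)}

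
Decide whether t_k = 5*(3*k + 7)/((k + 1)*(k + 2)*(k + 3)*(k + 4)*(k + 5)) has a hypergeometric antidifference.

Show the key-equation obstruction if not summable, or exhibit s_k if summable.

Yes. s_k = 5*k*(k**2 + 8*k + 19)/(12*(k**3 + 8*k**2 + 19*k + 12)).

t_(k+1)/t_k = (k + 1)*(3*k + 10)/((k + 6)*(3*k + 7)).
Factor: A=k + 1; B=k + 6; C=k + 7/3.
Solve (k + 1)·f(k+1) − (k + 5)·f(k) = k + 7/3.
deg f ≤ 4 (via 1,1,1).
A polynomial solution: f(k) = k*(k + 2)*(k**2 + 8*k + 19)/36.
Get s_k = R·t_k = 5*k*(k**2 + 8*k + 19)/(12*(k**3 + 8*k**2 + 19*k + 12)) with R(k) = B(k−1)f(k)/C(k) = k*(k + 2)*(k + 5)*(k**2 + 8*k + 19)/(12*(3*k + 7)).
Δs = 5*(3*k + 7)/(k**5 + 15*k**4 + 85*k**3 + 225*k**2 + 274*k + 120), as required.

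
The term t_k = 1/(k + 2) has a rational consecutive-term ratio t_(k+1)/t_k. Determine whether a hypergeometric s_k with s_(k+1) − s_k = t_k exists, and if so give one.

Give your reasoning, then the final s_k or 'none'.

r(k) = (k + 2)/(k + 3) after simplifying.
Gosper form: A/B · C(k+1)/C(k) with A=k + 2, B=k + 3, C=1.
Set up (k + 2)·f(k+1) − (k + 2)·f(k) − (1) = 0.
Degrees (1,1,0) ⇒ d ≤ 0.
Write f(k) = c0. Then LHS − RHS = -1, requiring -1 = 0: contradictory. No certificate.

no hypergeometric antidifference exists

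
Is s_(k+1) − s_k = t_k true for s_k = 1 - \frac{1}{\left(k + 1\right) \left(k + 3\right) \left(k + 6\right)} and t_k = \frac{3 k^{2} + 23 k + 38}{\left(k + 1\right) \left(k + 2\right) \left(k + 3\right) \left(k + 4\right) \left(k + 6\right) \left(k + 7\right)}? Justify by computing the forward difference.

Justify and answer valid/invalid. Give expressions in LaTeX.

Valid: the claim telescopes to t_k.

s_(k+1) = 1 - 1/((k + 2)*(k + 4)*(k + 7))
s_(k+1) − s_k = (3*k**2 + 23*k + 38)/(k**6 + 23*k**5 + 207*k**4 + 925*k**3 + 2144*k**2 + 2412*k + 1008)
(s_(k+1) − s_k) − t_k = 0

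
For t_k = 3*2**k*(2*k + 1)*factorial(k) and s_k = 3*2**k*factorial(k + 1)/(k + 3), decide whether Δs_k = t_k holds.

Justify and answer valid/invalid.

Invalid: residual -6*2**k*(2*k**2 + 7*k + 2)*factorial(k)/((k + 3)*(k + 4)) ≠ 0.

s_(k+1) = 6*2**k*factorial(k + 2)/(k + 4)
s_(k+1) − s_k = 3*2**k*(2*k**2 + 9*k + 8)*factorial(k + 1)/((k + 3)*(k + 4))
(s_(k+1) − s_k) − t_k = -6*2**k*(2*k**2 + 7*k + 2)*factorial(k)/((k + 3)*(k + 4))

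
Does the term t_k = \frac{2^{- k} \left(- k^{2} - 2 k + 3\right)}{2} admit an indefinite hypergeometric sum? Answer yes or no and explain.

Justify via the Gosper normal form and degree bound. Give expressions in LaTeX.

r(k) = k*(k + 4)/(2*(k**2 + 2*k - 3)) after simplifying.
A = 1/2, B = 1, C = k**2 + 2*k - 3.
Set up (1/2)·f(k+1) − (1)·f(k) − (k**2 + 2*k - 3) = 0.
From deg A=0, deg B=0, deg C=2: d=2.
Coefficient equations give f(k) = -2*(k**2 + 4*k + 2).
Get s_k = R·t_k = (k**2 + 4*k + 2)/2**k with R(k) = B(k−1)f(k)/C(k) = -2*(k**2 + 4*k + 2)/((k - 1)*(k + 3)).
Δs = (-k**2 - 2*k + 3)/(2*2**k), as required.

Yes. s_k = 2^{- k} \left(k^{2} + 4 k + 2\right).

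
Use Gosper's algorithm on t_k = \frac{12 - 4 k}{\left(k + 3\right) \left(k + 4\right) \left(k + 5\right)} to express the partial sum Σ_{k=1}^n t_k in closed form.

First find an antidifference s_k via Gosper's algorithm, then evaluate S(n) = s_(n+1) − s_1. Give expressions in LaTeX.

S(n) = \frac{n \left(11 - n\right)}{5 \left(n^{2} + 9 n + 20\right)}

Compute t_(k+1)/t_k: get (k - 2)*(k + 3)/((k - 3)*(k + 6)).
Normal form (A,B,C) = (k + 3, k + 6, k - 3).
f must satisfy (k + 3)·f(k+1) − (k + 5)·f(k) = k - 3.
From deg A=1, deg B=1, deg C=1: d=2.
Solving with deg f ≤ 2: f(k) = -k.
Get s_k = R·t_k = 4*k/((k + 3)*(k + 4)) with R(k) = B(k−1)f(k)/C(k) = -k*(k + 5)/(k - 3).
Verify: 4*(3 - k)/(k**3 + 12*k**2 + 47*k + 60) matches t_k.
s_(n+1) = 4*(n + 1)/(n**2 + 9*n + 20) and s_(1) = 1/5, so S(n) = n*(11 - n)/(5*(n**2 + 9*n + 20)).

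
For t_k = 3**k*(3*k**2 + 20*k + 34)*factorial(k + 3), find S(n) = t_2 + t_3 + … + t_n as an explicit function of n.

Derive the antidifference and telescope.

S(n) = 3*3**n*n*factorial(n + 4) + 9*3**n*factorial(n + 4) - 4320

Compute t_(k+1)/t_k: get 3*(3*k**3 + 38*k**2 + 161*k + 228)/(3*k**2 + 20*k + 34).
A = 3*k + 12, B = 1, C = k**2 + 20*k/3 + 34/3.
Solve (3*k + 12)·f(k+1) − (1)·f(k) = k**2 + 20*k/3 + 34/3.
d = 1 from the (1,0,2) case.
Coefficient equations give f(k) = (k + 2)/3.
So s_k = (B(k−1)f/C)·t_k = ((k + 2)/(3*k**2 + 20*k + 34))·t_k = 3**k*(k + 2)*factorial(k + 3).
Δs = 3**k*(3*k**2 + 20*k + 34)*factorial(k + 3), as required.
Evaluate: s_(n+1) = 3**(n + 1)*(n + 3)*factorial(n + 4); subtract s_(2) = 4320 ⇒ S(n) = 3*3**n*n*factorial(n + 4) + 9*3**n*factorial(n + 4) - 4320.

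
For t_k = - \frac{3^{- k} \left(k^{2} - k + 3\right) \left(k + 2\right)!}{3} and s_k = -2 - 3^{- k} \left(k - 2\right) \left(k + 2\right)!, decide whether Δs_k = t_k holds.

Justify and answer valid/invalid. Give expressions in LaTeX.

Valid: the claim telescopes to t_k.

s_(k+1) = -3**(-k - 1)*(k - 1)*factorial(k + 3) - 2
s_(k+1) − s_k = -(k**2 - k + 3)*factorial(k + 2)/(3*3**k)
(s_(k+1) − s_k) − t_k = 0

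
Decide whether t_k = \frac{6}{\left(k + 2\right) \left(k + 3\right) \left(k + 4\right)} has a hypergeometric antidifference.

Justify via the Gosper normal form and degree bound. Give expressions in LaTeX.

Yes. s_k = \frac{k \left(k + 5\right)}{2 \left(k + 2\right) \left(k + 3\right)}.

Ratio r(k) = (k + 2)/(k + 5).
Take A(k)=k + 2, B(k)=k + 5, C(k)=1.
Solve (k + 2)·f(k+1) − (k + 4)·f(k) = 1.
From deg A=1, deg B=1, deg C=0: d=2.
Match coefficients ⇒ f(k) = k*(k + 5)/12.
Then R = B(k−1)f/C = k*(k + 4)*(k + 5)/12, so s_k = R(k)·t_k = k*(k + 5)/(2*(k + 2)*(k + 3)).
Check: Δs_k = 6/(k**3 + 9*k**2 + 26*k + 24). ✓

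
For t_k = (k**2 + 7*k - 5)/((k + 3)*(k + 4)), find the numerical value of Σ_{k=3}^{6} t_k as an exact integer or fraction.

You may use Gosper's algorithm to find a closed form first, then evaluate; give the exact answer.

Ratio r(k) = (k + 3)*(7*k + (k + 1)**2 + 2)/((k + 5)*(k**2 + 7*k - 5)).
Normal form (A,B,C) = (k + 3, k + 5, k**2 + 7*k - 5).
Set up (k + 3)·f(k+1) − (k + 4)·f(k) − (k**2 + 7*k - 5) = 0.
From deg A=1, deg B=1, deg C=2: d=2.
Match coefficients ⇒ f(k) = k*(3*k - 8)/3.
Certificate R = B(k−1)f/C = k*(k + 4)*(3*k - 8)/(3*(k**2 + 7*k - 5)) gives s_k = k*(3*k - 8)/(3*(k + 3)).
Verify: (k**2 + 7*k - 5)/(k**2 + 7*k + 12) matches t_k.
Evaluate s at k=7 and k=3: 91/30 and 1/6; difference 43/15.

Σ = 43/15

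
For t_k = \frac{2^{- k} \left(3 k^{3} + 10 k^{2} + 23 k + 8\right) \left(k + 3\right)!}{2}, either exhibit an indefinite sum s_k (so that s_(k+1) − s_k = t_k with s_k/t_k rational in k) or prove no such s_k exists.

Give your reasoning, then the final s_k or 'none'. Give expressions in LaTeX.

s_k = 2^{- k} \left(3 k^{2} - 2 k + 2\right) \left(k + 3\right)!

r(k) = (3*k**4 + 31*k**3 + 128*k**2 + 252*k + 176)/(2*(3*k**3 + 10*k**2 + 23*k + 8)) after simplifying.
Normal form (A,B,C) = (k/2 + 2, 1, k**3 + 10*k**2/3 + 23*k/3 + 8/3).
Key eq: (k/2 + 2)·f(k+1) = (1)·f(k) + (k**3 + 10*k**2/3 + 23*k/3 + 8/3).
From deg A=1, deg B=0, deg C=3: d=2.
Solve for f: f(k) = 2*(3*k**2 - 2*k + 2)/3 (degree 2 ≤ 2).
Then R = B(k−1)f/C = 2*(3*k**2 - 2*k + 2)/(3*k**3 + 10*k**2 + 23*k + 8), so s_k = R(k)·t_k = (3*k**2 - 2*k + 2)*factorial(k + 3)/2**k.
Verify: (3*k**3 + 10*k**2 + 23*k + 8)*factorial(k + 3)/(2*2**k) matches t_k.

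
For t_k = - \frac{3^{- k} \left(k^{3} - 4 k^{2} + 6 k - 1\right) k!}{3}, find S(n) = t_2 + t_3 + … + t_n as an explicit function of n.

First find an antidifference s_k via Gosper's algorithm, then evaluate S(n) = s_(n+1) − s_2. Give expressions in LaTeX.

S(n) = 3^{- n - 2} \left(- 10 \cdot 3^{n} - 3 n^{3} n! + 3 n^{2} n! + 18 n n! + 12 n!\right)

Step 1: r(k) = (k**4 + 3*k + 2)/(3*(k**3 - 4*k**2 + 6*k - 1)).
A = k/3 + 1/3, B = 1, C = k**3 - 4*k**2 + 6*k - 1.
Solve (k/3 + 1/3)·f(k+1) − (1)·f(k) = k**3 - 4*k**2 + 6*k - 1.
From deg A=1, deg B=0, deg C=3: d=2.
Solve for f: f(k) = 3*(k**2 - 4*k - 1) (degree 2 ≤ 2).
Certificate R = B(k−1)f/C = 3*(k**2 - 4*k - 1)/(k**3 - 4*k**2 + 6*k - 1) gives s_k = (-k**2 + 4*k + 1)*factorial(k)/3**k.
Verify: -(k**3 - 4*k**2 + 6*k - 1)*factorial(k)/(3*3**k) matches t_k.
Telescope: S(n) = s_(n+1) − s_(2) = 3**(-n - 1)*(-n**2 + 2*n + 4)*factorial(n + 1) − (10/9) = 3**(-n - 2)*(-10*3**n - 3*n**3*factorial(n) + 3*n**2*factorial(n) + 18*n*factorial(n) + 12*factorial(n)).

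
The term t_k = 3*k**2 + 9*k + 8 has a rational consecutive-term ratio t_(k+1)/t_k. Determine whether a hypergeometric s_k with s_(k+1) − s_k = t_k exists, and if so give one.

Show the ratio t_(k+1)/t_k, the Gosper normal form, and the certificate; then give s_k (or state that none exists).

t_(k+1)/t_k = (3*k**2 + 15*k + 20)/(3*k**2 + 9*k + 8).
So A=1 and B=1, with C=k**2 + 3*k + 8/3.
Solve (1)·f(k+1) − (1)·f(k) = k**2 + 3*k + 8/3.
d = 3 from the (0,0,2) case.
Solve for f: f(k) = k*(k**2 + 3*k + 4)/3 (degree 3 ≤ 3).
So s_k = (B(k−1)f/C)·t_k = (k*(k**2 + 3*k + 4)/(3*k**2 + 9*k + 8))·t_k = k*(k**2 + 3*k + 4).
s_(k+1) − s_k = 3*k**2 + 9*k + 8 = t_k.

s_k = k*(k**2 + 3*k + 4)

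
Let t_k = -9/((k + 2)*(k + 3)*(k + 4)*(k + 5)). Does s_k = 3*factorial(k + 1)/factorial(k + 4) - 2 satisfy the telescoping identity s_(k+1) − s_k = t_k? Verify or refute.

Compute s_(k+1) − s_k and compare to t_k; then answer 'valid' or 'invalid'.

Valid — Δs_k = t_k.

s_(k+1) = 3*factorial(k + 2)/factorial(k + 5) - 2
s_(k+1) − s_k = -9/((k + 2)*(k + 3)*(k + 4)*(k + 5))
(s_(k+1) − s_k) − t_k = 0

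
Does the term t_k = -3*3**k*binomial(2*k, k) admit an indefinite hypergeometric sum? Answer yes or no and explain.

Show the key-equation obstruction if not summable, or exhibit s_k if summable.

Ratio r(k) = 6*(2*k + 1)/(k + 1).
A = 12*k + 6, B = k + 1, C = 1.
Need (12*k + 6)·f(k+1) − (k)·f(k) = 1.
deg f ≤ -1 (via 1,1,0).
Bound -1 < 0, so the key equation has no polynomial solution.

No. Not Gosper-summable.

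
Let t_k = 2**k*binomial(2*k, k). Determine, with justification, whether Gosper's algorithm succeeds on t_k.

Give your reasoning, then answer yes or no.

t_(k+1)/t_k = 4*(2*k + 1)/(k + 1).
A = 8*k + 4, B = k + 1, C = 1.
Solve (8*k + 4)·f(k+1) − (k)·f(k) = 1.
From deg A=1, deg B=1, deg C=0: d=-1.
d = -1 < 0 ⇒ no nonzero polynomial f; not summable.

No — negative degree bound, so no certificate f.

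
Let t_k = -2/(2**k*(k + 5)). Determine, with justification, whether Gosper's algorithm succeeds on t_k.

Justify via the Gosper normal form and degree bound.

No. Not Gosper-summable.

Compute t_(k+1)/t_k: get (k + 5)/(2*(k + 6)).
Take A(k)=k/2 + 5/2, B(k)=k + 6, C(k)=1.
Need (k/2 + 5/2)·f(k+1) − (k + 5)·f(k) = 1.
From deg A=1, deg B=1, deg C=0: d=-1.
d = -1 < 0 ⇒ no nonzero polynomial f; not summable.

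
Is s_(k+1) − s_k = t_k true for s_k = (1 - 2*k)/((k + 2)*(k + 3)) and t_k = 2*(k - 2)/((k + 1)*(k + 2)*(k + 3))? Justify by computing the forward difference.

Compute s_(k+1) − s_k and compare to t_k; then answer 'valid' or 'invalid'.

Invalid: residual 2*(5 - 4*k)/(k**4 + 10*k**3 + 35*k**2 + 50*k + 24) ≠ 0.

s_(k+1) = (-2*k - 1)/((k + 3)*(k + 4))
s_(k+1) − s_k = 2*(k - 3)/(k**3 + 9*k**2 + 26*k + 24)
(s_(k+1) − s_k) − t_k = 2*(5 - 4*k)/(k**4 + 10*k**3 + 35*k**2 + 50*k + 24)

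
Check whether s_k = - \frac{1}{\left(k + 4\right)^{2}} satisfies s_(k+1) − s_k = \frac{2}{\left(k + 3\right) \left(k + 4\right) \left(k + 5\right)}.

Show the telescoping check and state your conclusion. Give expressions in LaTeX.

Invalid: residual \frac{- 3 k - 13}{k^{5} + 21 k^{4} + 175 k^{3} + 723 k^{2} + 1480 k + 1200} ≠ 0.

s_(k+1) = -1/(k + 5)**2
s_(k+1) − s_k = -1/(k + 5)**2 + (k + 4)**(-2)
(s_(k+1) − s_k) − t_k = (-3*k - 13)/(k**5 + 21*k**4 + 175*k**3 + 723*k**2 + 1480*k + 1200)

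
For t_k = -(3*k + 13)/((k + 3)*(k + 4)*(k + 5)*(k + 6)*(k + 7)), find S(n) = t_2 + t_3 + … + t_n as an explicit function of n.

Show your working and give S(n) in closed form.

r(k) = (k + 3)*(3*k + 16)/((k + 8)*(3*k + 13)) after simplifying.
So A=k + 3 and B=k + 8, with C=k + 13/3.
Set up (k + 3)·f(k+1) − (k + 7)·f(k) − (k + 13/3) = 0.
From deg A=1, deg B=1, deg C=1: d=4.
Coefficient equations give f(k) = k*(k + 4)*(k**2 + 14*k + 63)/270.
Then R = B(k−1)f/C = k*(k + 4)*(k + 7)*(k**2 + 14*k + 63)/(90*(3*k + 13)), so s_k = R(k)·t_k = k*(-k**2 - 14*k - 63)/(90*(k**3 + 14*k**2 + 63*k + 90)).
Verify: (-3*k - 13)/(k**5 + 25*k**4 + 245*k**3 + 1175*k**2 + 2754*k + 2520) matches t_k.
s_(n+1) = (-n**3 - 17*n**2 - 94*n - 78)/(90*(n**3 + 17*n**2 + 94*n + 168)) and s_(2) = -19/2520, so S(n) = (-n**3 - 17*n**2 - 94*n + 112)/(280*(n**3 + 17*n**2 + 94*n + 168)).

S(n) = (-n**3 - 17*n**2 - 94*n + 112)/(280*(n**3 + 17*n**2 + 94*n + 168))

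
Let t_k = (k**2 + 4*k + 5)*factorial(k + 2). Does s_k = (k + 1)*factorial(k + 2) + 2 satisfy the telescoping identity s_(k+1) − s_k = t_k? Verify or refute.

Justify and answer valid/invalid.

valid; difference matches t_k

s_(k+1) = (k + 2)*factorial(k + 3) + 2
s_(k+1) − s_k = (k**2 + 4*k + 5)*factorial(k + 2)
(s_(k+1) − s_k) − t_k = 0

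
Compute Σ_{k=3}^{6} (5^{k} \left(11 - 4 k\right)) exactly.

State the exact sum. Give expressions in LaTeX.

t_(k+1)/t_k = 5*(4*k - 7)/(4*k - 11).
Gosper form: A/B · C(k+1)/C(k) with A=5, B=1, C=k - 11/4.
Set up (5)·f(k+1) − (1)·f(k) − (k - 11/4) = 0.
Bound: deg f ≤ 1.
Solve for f: f(k) = (k - 4)/4 (degree 1 ≤ 1).
So s_k = (B(k−1)f/C)·t_k = ((k - 4)/(4*k - 11))·t_k = 5**k*(4 - k).
Check: Δs_k = 5**k*(11 - 4*k). ✓
Sum = s_(7) − s_(3); s_(7) = -234375, s_(3) = 125 ⇒ -234500.

Σ = -234500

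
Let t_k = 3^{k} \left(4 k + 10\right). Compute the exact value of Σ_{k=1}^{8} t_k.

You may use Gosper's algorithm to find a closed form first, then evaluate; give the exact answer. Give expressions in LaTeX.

t_(k+1)/t_k = 3*(2*k + 7)/(2*k + 5).
Take A(k)=3, B(k)=1, C(k)=k + 5/2.
Set up (3)·f(k+1) − (1)·f(k) − (k + 5/2) = 0.
d = 1 from the (0,0,1) case.
Solve for f: f(k) = (k + 1)/2 (degree 1 ≤ 1).
Get s_k = R·t_k = 2*3**k*(k + 1) with R(k) = B(k−1)f(k)/C(k) = (k + 1)/(2*k + 5).
Δs = 3**k*(4*k + 10), as required.
Evaluate s at k=9 and k=1: 393660 and 12; difference 393648.

Σ = 393648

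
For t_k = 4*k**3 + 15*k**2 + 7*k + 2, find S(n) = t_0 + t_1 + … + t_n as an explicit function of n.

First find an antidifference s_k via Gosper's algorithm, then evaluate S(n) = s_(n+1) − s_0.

The ratio is (4*k**3 + 27*k**2 + 49*k + 28)/(4*k**3 + 15*k**2 + 7*k + 2).
Factor: A=1; B=1; C=k**3 + 15*k**2/4 + 7*k/4 + 1/2.
Solve (1)·f(k+1) − (1)·f(k) = k**3 + 15*k**2/4 + 7*k/4 + 1/2.
Bound: deg f ≤ 4.
Coefficient equations give f(k) = k*(k**3 + 3*k**2 - 3*k + 1)/4.
Get s_k = R·t_k = k*(k**3 + 3*k**2 - 3*k + 1) with R(k) = B(k−1)f(k)/C(k) = k*(k**3 + 3*k**2 - 3*k + 1)/(4*k**3 + 15*k**2 + 7*k + 2).
Verify: 4*k**3 + 15*k**2 + 7*k + 2 matches t_k.
Telescope: S(n) = s_(n+1) − s_(0) = n**4 + 7*n**3 + 12*n**2 + 8*n + 2 − (0) = n**4 + 7*n**3 + 12*n**2 + 8*n + 2.

S(n) = n**4 + 7*n**3 + 12*n**2 + 8*n + 2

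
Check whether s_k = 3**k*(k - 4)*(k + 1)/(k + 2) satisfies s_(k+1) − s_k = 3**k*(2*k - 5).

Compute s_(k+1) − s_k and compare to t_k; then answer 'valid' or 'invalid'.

s_(k+1) = 3**(k + 1)*(k - 3)*(k + 2)/(k + 3)
s_(k+1) − s_k = 3**k*(2*k**3 + 3*k**2 - 11*k - 24)/(k**2 + 5*k + 6)
(s_(k+1) − s_k) − t_k = 2*3**k*(-k**2 + k + 3)/(k**2 + 5*k + 6)

Invalid: residual 2*3**k*(-k**2 + k + 3)/(k**2 + 5*k + 6) ≠ 0.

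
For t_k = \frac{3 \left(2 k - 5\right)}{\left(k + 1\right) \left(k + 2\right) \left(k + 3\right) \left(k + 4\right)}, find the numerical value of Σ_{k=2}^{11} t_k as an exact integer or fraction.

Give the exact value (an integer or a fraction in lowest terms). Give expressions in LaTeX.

Σ = 59/2730

t_(k+1)/t_k = (k + 1)*(2*k - 3)/((k + 5)*(2*k - 5)).
Take A(k)=k + 1, B(k)=k + 5, C(k)=k - 5/2.
Set up (k + 1)·f(k+1) − (k + 4)·f(k) − (k - 5/2) = 0.
Bound: deg f ≤ 3.
Solving with deg f ≤ 3: f(k) = -k*(2*k**2 + 12*k + 31)/18.
Get s_k = R·t_k = k*(-2*k**2 - 12*k - 31)/(3*(k + 1)*(k + 2)*(k + 3)) with R(k) = B(k−1)f(k)/C(k) = -k*(k + 4)*(2*k**2 + 12*k + 31)/(9*(2*k - 5)).
Verify: 3*(2*k - 5)/(k**4 + 10*k**3 + 35*k**2 + 50*k + 24) matches t_k.
Evaluate s at k=12 and k=2: -926/1365 and -7/10; difference 59/2730.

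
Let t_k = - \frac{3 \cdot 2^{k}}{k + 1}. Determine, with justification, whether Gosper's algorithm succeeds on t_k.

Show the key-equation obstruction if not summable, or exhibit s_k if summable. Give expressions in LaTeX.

Compute t_(k+1)/t_k: get 2*(k + 1)/(k + 2).
Normal form (A,B,C) = (2*k + 2, k + 2, 1).
Need (2*k + 2)·f(k+1) − (k + 1)·f(k) = 1.
Degrees (1,1,0) ⇒ d ≤ -1.
Bound -1 < 0, so the key equation has no polynomial solution.

No; the degree bound rules out any f.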